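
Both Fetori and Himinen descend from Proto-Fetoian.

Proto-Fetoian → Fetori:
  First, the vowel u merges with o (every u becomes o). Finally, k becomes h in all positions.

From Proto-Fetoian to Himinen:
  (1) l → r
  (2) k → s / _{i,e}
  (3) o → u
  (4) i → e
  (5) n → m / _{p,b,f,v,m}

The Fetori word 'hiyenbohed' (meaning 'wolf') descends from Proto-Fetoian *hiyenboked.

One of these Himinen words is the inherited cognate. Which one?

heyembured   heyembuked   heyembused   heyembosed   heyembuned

heyembused

Himinen: *hiyenboked > hiyenbosed > hiyenbused > heyenbused > heyembused  (by palatalisation, vowel merger, vowel merger, nasal place assimilation)
Only 'heyembused' matches the regular Himinen development of *hiyenboked.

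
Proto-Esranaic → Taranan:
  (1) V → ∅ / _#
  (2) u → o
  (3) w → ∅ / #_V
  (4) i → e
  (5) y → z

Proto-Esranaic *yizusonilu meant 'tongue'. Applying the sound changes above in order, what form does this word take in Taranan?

Taranan: start from *yizusonilu.
  rule 1 (apocope): yizusonilu → yizusonil
  rule 2 (vowel merger): yizusonil → yizosonil
  rule 3: no change — yizosonil
  rule 4 (vowel merger): yizosonil → yezosonel
  rule 5 (unconditioned shift): yezosonel → zezosonel
  ⇒ Taranan zezosonel

zezosonel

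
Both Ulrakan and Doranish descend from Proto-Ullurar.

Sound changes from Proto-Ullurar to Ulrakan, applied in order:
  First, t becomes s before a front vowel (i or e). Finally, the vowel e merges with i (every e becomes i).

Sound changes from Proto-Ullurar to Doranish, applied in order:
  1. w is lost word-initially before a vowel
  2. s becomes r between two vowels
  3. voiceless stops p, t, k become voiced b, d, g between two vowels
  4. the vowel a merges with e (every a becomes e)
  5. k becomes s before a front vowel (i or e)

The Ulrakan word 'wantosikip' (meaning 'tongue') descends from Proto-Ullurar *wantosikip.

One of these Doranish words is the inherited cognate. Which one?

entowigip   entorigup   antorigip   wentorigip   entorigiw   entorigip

Doranish: *wantosikip > antosikip > antorikip > antorigip > entorigip  (by glide loss, rhotacism, intervocalic voicing, vowel merger)
The other candidates each miss or misapply at least one Doranish change.

entorigip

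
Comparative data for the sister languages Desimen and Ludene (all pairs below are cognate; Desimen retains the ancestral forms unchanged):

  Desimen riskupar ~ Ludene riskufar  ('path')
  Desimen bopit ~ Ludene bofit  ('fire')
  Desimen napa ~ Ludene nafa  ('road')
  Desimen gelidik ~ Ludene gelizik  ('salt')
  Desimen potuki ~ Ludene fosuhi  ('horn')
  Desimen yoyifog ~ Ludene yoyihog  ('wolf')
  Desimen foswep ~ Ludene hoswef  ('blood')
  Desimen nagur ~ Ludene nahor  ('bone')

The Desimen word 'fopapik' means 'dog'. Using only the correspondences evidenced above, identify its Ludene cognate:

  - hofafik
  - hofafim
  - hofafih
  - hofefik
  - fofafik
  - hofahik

hofafik

foswep ~ hoswef — Desimen f corresponds to Ludene h word-initially before a back vowel.
riskupar ~ riskufar, napa ~ nafa — Desimen p corresponds to Ludene f between vowels (before a back vowel).
bopit ~ bofit — Desimen p corresponds to Ludene f between vowels (before a front vowel).
Applying these to Desimen 'fopapik':
  fopapik → hopapik   (f→h word-initially before a back vowel)
  hopapik → hofapik   (p→f between vowels (before a back vowel))
  hofapik → hofafik   (p→f between vowels (before a front vowel))
So the Ludene cognate is 'hofafik'.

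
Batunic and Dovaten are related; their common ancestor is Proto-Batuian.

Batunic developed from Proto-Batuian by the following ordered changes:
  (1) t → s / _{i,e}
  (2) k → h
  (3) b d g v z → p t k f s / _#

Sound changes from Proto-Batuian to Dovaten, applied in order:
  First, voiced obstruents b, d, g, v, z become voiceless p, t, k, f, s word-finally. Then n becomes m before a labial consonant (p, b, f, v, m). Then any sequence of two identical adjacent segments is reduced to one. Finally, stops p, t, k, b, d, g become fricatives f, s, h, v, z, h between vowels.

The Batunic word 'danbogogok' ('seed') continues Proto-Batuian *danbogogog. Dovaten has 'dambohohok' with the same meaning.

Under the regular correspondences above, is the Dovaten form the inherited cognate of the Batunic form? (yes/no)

Derive the expected Dovaten reflex of *danbogogog:
Dovaten: start from *danbogogog.
  rule 1 (final devoicing): danbogogog → danbogogok
  rule 2 (nasal place assimilation): danbogogok → dambogogok
  rule 3: no change — dambogogok
  rule 4 (intervocalic lenition): dambogogok → dambohohok
  ⇒ Dovaten dambohohok
Dovaten 'dambohohok' matches the regular reflex exactly, so the pair is cognate.

yes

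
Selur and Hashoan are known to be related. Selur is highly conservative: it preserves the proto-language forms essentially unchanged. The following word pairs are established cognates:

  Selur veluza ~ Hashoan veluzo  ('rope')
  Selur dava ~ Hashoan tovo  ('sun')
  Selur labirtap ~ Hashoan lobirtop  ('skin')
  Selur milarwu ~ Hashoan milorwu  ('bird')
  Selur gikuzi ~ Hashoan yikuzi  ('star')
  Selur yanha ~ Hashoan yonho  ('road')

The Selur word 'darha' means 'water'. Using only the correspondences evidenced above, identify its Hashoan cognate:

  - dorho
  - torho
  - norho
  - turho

torho

dava ~ tovo — Selur d corresponds to Hashoan t word-initially before a back vowel.
milarwu ~ milorwu — Selur a corresponds to Hashoan o after a consonant, before r.
veluza ~ veluzo, dava ~ tovo — Selur a corresponds to Hashoan o word-finally.
Applying these to Selur 'darha':
  darha → tarha   (d→t word-initially before a back vowel)
  tarha → torha   (a→o after a consonant, before r)
  torha → torho   (a→o word-finally)
So the Hashoan cognate is 'torho'.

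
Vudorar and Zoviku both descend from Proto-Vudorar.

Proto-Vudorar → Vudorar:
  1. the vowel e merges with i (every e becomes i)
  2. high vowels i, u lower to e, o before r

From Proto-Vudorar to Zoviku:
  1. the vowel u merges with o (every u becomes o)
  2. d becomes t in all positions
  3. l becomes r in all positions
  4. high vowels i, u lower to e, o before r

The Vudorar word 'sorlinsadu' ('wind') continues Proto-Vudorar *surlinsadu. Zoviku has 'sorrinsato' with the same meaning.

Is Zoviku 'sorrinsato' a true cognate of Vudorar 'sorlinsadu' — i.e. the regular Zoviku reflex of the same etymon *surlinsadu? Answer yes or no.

yes

Derive the expected Zoviku reflex of *surlinsadu:
Zoviku: *surlinsadu > sorlinsado > sorlinsato > sorrinsato  (by vowel merger, unconditioned shift, unconditioned shift)
Zoviku 'sorrinsato' matches the regular reflex exactly, so the pair is cognate.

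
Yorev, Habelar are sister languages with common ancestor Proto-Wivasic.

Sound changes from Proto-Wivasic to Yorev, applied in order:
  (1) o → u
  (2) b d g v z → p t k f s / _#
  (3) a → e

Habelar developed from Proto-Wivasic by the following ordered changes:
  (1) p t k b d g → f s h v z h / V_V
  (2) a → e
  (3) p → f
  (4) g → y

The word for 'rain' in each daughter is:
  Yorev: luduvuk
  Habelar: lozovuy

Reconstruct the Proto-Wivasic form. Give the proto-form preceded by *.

*lodovug

Position 7: Yorev has k, Habelar has y. Taking the neighbouring segments as reconstructed: Yorev k could go back to *k or *g; Habelar y could go back to *g or *y — the one source consistent with every daughter is *g.
Position 2: Yorev has u, Habelar has o. Habelar preserves o here (none of its changes turn any other segment into o), so the proto-segment is *o.
Verify the candidate proto-form against each daughter:
Yorev: *lodovug
  lodovug → luduvug   [vowel merger]
  luduvug → luduvuk   [final devoicing]
  luduvuk (rule 3 does not apply)
  giving Yorev luduvuk.
Habelar: *lodovug > lozovug > lozovuy  (by intervocalic lenition, unconditioned shift)
*lodovug is the unique common source.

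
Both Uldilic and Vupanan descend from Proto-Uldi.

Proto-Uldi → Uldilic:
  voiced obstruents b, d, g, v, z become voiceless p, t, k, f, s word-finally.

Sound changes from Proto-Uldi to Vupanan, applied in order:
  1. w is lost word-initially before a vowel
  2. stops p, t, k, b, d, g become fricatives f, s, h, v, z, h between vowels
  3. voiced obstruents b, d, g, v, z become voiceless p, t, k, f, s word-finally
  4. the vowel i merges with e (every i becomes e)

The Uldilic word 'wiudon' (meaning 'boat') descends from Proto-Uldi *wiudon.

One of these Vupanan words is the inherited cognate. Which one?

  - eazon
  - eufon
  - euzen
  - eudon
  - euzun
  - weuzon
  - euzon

Vupanan: *wiudon
  wiudon → iudon   [glide loss]
  iudon → iuzon   [intervocalic lenition]
  iuzon (rule 3 does not apply)
  iuzon → euzon   [vowel merger]
  giving Vupanan euzon.

euzon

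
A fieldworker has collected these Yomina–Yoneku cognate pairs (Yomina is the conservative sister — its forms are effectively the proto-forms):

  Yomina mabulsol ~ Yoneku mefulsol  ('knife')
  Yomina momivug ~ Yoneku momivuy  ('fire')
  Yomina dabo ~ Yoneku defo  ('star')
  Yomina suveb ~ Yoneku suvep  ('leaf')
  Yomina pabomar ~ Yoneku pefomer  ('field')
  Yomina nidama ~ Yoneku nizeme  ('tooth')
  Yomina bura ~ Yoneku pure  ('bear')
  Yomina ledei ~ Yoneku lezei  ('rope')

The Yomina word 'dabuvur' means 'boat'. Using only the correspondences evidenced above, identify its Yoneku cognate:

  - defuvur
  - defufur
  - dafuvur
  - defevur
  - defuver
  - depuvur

defuvur

mabulsol ~ mefulsol, dabo ~ defo — Yomina a corresponds to Yoneku e after a consonant, before a labial obstruent.
mabulsol ~ mefulsol — Yomina b corresponds to Yoneku f between vowels (before a back vowel).
Applying these to Yomina 'dabuvur':
  dabuvur → debuvur   (a→e after a consonant, before a labial obstruent)
  debuvur → defuvur   (b→f between vowels (before a back vowel))
So the Yoneku cognate is 'defuvur'.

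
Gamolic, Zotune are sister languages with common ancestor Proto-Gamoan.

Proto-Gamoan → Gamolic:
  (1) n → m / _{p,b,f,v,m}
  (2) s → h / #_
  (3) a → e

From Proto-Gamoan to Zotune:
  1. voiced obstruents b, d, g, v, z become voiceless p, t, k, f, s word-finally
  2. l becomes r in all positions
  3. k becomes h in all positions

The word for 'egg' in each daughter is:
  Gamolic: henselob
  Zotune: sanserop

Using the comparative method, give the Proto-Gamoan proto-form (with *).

*sanselob

Position 2: Gamolic has e, Zotune has a. Zotune preserves a here (none of its changes turn any other segment into a), so the proto-segment is *a.
Position 8: Gamolic has b, Zotune has p. Gamolic preserves b here (none of its changes turn any other segment into b), so the proto-segment is *b.
Position 1: Gamolic has h, Zotune has s. Taking the neighbouring segments as reconstructed: Gamolic h could go back to *s or *h; Zotune s can only go back to *s — the one source consistent with every daughter is *s.
This points to *sanselob. Verify forward in each daughter:
Gamolic: *sanselob
  sanselob (rule 1 does not apply)
  sanselob → hanselob   [debuccalisation]
  hanselob → henselob   [vowel merger]
  giving Gamolic henselob.
Zotune: *sanselob
  sanselob → sanselop   [final devoicing]
  sanselop → sanserop   [unconditioned shift]
  sanserop (rule 3 does not apply)
  giving Zotune sanserop.
*sanselob is the unique common source.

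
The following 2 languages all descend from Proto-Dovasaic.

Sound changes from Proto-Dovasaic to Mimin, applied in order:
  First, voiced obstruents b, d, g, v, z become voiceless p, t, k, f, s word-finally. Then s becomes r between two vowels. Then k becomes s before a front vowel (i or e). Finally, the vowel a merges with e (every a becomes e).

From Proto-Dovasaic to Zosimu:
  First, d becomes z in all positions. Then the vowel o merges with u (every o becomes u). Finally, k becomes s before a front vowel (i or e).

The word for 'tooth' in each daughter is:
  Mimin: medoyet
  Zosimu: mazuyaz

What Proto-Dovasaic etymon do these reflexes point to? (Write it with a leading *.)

*madoyad

Position 3: Mimin has d, Zosimu has z. Mimin preserves d here (none of its changes turn any other segment into d), so the proto-segment is *d.
Position 2: Mimin has e, Zosimu has a. Zosimu preserves a here (none of its changes turn any other segment into a), so the proto-segment is *a.
Position 7: Mimin has t, Zosimu has z. Taking the neighbouring segments as reconstructed: Mimin t could go back to *t or *d; Zosimu z could go back to *d or *z — the one source consistent with every daughter is *d.
This points to *madoyad. Verify forward in each daughter:
Mimin: start from *madoyad.
  rule 1 (final devoicing): madoyad → madoyat
  rule 2: no change — madoyat
  rule 3: no change — madoyat
  rule 4 (vowel merger): madoyat → medoyet
  ⇒ Mimin medoyet
Zosimu: *madoyad > mazoyaz > mazuyaz  (by unconditioned shift, vowel merger)
*madoyad is the unique common source.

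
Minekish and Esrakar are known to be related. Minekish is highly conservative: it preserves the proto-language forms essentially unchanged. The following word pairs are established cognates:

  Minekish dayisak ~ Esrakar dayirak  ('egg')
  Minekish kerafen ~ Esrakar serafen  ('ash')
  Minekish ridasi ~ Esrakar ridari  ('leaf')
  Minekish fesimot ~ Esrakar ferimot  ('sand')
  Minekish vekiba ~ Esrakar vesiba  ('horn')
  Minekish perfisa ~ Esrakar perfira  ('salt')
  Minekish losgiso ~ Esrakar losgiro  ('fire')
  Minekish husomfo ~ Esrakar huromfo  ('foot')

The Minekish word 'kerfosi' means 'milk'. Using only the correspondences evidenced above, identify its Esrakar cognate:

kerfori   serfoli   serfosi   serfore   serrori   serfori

serfori

kerafen ~ serafen — Minekish k corresponds to Esrakar s word-initially before a front vowel.
ridasi ~ ridari, fesimot ~ ferimot — Minekish s corresponds to Esrakar r between vowels (before a front vowel).
Applying these to Minekish 'kerfosi':
  kerfosi → serfosi   (k→s word-initially before a front vowel)
  serfosi → serfori   (s→r between vowels (before a front vowel))
So the Esrakar cognate is 'serfori'.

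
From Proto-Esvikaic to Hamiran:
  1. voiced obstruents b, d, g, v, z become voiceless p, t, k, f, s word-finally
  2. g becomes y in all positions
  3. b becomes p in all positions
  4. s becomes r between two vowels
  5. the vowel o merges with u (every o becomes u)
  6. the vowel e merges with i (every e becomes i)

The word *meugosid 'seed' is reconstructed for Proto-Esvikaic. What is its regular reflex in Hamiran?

Hamiran: *meugosid
  meugosid → meugosit   [final devoicing]
  meugosit → meuyosit   [unconditioned shift]
  meuyosit (rule 3 does not apply)
  meuyosit → meuyorit   [rhotacism]
  meuyorit → meuyurit   [vowel merger]
  meuyurit → miuyurit   [vowel merger]
  giving Hamiran miuyurit.

miuyurit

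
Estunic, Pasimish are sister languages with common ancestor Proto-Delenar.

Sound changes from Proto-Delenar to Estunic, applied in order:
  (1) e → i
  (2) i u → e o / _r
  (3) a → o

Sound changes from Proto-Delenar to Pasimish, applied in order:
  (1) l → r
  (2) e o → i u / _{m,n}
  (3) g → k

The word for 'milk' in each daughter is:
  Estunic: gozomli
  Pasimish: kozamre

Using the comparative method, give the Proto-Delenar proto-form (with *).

*gozamle

Position 4: Estunic has o, Pasimish has a. Pasimish preserves a here (none of its changes turn any other segment into a), so the proto-segment is *a.
Position 1: Estunic has g, Pasimish has k. Estunic preserves g here (none of its changes turn any other segment into g), so the proto-segment is *g.
Position 7: Estunic has i, Pasimish has e. Pasimish preserves e here (none of its changes turn any other segment into e), so the proto-segment is *e.
Verify the candidate proto-form against each daughter:
Estunic: *gozamle
  gozamle → gozamli   [vowel merger]
  gozamli (rule 2 does not apply)
  gozamli → gozomli   [vowel merger]
  giving Estunic gozomli.
Pasimish: *gozamle > gozamre > kozamre  (by unconditioned shift, unconditioned shift)
Only *gozamle yields all of Estunic gozomli, Pasimish kozamre.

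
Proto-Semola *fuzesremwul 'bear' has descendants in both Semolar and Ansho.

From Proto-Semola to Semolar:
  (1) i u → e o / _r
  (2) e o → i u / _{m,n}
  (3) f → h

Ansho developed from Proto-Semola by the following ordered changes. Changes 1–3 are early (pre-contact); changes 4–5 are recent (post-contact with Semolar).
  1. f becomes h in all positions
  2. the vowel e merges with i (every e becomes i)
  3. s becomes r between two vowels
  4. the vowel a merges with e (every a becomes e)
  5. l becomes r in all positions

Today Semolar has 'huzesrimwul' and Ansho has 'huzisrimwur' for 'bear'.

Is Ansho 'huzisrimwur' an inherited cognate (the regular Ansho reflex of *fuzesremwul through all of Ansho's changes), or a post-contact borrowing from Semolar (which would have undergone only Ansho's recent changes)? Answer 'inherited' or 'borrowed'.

If inherited, *fuzesremwul would pass through all of Ansho's changes:
Ansho: *fuzesremwul > huzesremwul > huzisrimwul > huzisrimwur  (by unconditioned shift, vowel merger, unconditioned shift)
If borrowed from Semolar 'huzesrimwul' after the early changes, it would undergo only the recent ones:
  rule 4 (vowel merger): no change (huzesrimwul)
  rule 5 (unconditioned shift): huzesrimwul → huzesrimwur
  ⇒ as a loan: huzesrimwur
Ansho 'huzisrimwur' matches the inherited outcome exactly, so it is an inherited cognate, not a loan.

inherited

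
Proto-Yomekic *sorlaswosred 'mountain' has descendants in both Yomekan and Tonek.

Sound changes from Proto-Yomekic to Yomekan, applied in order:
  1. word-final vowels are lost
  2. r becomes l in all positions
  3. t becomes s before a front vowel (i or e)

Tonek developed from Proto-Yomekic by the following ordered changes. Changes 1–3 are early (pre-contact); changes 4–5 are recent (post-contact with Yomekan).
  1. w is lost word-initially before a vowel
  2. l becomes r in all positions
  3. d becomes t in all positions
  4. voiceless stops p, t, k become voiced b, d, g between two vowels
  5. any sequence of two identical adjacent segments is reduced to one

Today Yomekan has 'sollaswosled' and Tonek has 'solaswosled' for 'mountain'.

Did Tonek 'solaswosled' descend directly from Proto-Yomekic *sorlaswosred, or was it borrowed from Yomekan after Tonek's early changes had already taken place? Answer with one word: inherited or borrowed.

borrowed

If inherited, *sorlaswosred would pass through all of Tonek's changes:
Tonek: start from *sorlaswosred.
  rule 1: no change — sorlaswosred
  rule 2 (unconditioned shift): sorlaswosred → sorraswosred
  rule 3 (unconditioned shift): sorraswosred → sorraswosret
  rule 4: no change — sorraswosret
  rule 5 (degemination): sorraswosret → soraswosret
  ⇒ Tonek soraswosret
If borrowed from Yomekan 'sollaswosled' after the early changes, it would undergo only the recent ones:
  rule 4 (intervocalic voicing): no change (sollaswosled)
  rule 5 (degemination): sollaswosled → solaswosled
  ⇒ as a loan: solaswosled
Tonek 'solaswosled' matches the loan outcome 'solaswosled', not the inherited 'soraswosret' — it skipped the early Tonek changes, so it was borrowed from Yomekan.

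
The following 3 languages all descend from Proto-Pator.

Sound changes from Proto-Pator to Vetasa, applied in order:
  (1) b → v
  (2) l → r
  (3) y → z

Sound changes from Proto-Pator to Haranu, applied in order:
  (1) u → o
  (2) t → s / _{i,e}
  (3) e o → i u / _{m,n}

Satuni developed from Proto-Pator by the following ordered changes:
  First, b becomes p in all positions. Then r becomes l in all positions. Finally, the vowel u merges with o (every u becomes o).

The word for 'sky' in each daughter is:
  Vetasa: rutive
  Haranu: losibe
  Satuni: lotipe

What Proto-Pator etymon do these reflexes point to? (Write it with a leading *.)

*lutibe

Position 2: Vetasa has u, Haranu has o, Satuni has o. Vetasa preserves u here (none of its changes turn any other segment into u), so the proto-segment is *u.
Position 3: Vetasa has t, Haranu has s, Satuni has t. Vetasa preserves t here (none of its changes turn any other segment into t), so the proto-segment is *t.
This points to *lutibe. Verify forward in each daughter:
Vetasa: *lutibe
  lutibe → lutive   [unconditioned shift]
  lutive → rutive   [unconditioned shift]
  rutive (rule 3 does not apply)
  giving Vetasa rutive.
Haranu: start from *lutibe.
  rule 1 (vowel merger): lutibe → lotibe
  rule 2 (palatalisation): lotibe → losibe
  rule 3: no change — losibe
  ⇒ Haranu losibe
Satuni: *lutibe
  lutibe → lutipe   [unconditioned shift]
  lutipe (rule 2 does not apply)
  lutipe → lotipe   [vowel merger]
  giving Satuni lotipe.
No other proto-form is consistent with every reflex, so the reconstruction is *lutibe.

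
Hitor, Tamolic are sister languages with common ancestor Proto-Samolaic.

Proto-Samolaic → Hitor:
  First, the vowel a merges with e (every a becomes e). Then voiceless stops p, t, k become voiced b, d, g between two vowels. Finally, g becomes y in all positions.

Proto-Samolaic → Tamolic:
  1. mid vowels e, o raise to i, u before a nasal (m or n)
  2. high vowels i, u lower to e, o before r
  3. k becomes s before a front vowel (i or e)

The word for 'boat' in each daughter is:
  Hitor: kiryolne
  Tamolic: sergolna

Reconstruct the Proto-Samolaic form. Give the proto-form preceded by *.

Position 8: Hitor has e, Tamolic has a. Tamolic preserves a here (none of its changes turn any other segment into a), so the proto-segment is *a.
Position 1: Hitor has k, Tamolic has s. Hitor preserves k here (none of its changes turn any other segment into k), so the proto-segment is *k.
Continuing position by position gives *kirgolna; check it forward:
Hitor: *kirgolna > kirgolne > kiryolne  (by vowel merger, unconditioned shift)
Tamolic: start from *kirgolna.
  rule 1: no change — kirgolna
  rule 2 (pre-rhotic lowering): kirgolna → kergolna
  rule 3 (palatalisation): kergolna → sergolna
  ⇒ Tamolic sergolna
Only *kirgolna yields all of Hitor kiryolne, Tamolic sergolna.

*kirgolna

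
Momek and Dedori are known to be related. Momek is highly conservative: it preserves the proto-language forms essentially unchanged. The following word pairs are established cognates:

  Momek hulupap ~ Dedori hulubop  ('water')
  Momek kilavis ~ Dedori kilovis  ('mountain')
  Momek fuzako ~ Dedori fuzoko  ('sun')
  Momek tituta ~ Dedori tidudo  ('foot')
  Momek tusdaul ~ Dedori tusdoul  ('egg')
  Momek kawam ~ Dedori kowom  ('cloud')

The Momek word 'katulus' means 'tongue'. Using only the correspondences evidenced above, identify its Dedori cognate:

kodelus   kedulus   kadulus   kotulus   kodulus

fuzako ~ fuzoko, kawam ~ kowom — Momek a corresponds to Dedori o after a consonant, before a consonant other than r, m, n, p, b, f, v.
tituta ~ tidudo — Momek t corresponds to Dedori d between vowels (before a back vowel).
Applying these to Momek 'katulus':
  katulus → kotulus   (a→o after a consonant, before a consonant other than r, m, n, p, b, f, v)
  kotulus → kodulus   (t→d between vowels (before a back vowel))
So the Dedori cognate is 'kodulus'.

kodulus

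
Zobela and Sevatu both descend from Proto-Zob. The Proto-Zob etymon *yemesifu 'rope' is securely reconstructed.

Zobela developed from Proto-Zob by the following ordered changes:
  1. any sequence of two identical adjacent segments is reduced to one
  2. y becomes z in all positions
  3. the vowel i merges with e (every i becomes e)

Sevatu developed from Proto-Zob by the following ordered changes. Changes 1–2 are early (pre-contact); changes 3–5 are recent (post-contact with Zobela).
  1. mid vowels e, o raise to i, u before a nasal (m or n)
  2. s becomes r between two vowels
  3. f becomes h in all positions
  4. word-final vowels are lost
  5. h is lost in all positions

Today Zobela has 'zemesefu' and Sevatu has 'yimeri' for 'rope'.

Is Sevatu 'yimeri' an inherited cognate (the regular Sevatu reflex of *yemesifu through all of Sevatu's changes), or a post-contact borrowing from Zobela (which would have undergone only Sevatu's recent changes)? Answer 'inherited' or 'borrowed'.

inherited

If inherited, *yemesifu would pass through all of Sevatu's changes:
Sevatu: *yemesifu
  yemesifu → yimesifu   [pre-nasal raising]
  yimesifu → yimerifu   [rhotacism]
  yimerifu → yimerihu   [unconditioned shift]
  yimerihu → yimerih   [apocope]
  yimerih → yimeri   [h-loss]
  giving Sevatu yimeri.
If borrowed from Zobela 'zemesefu' after the early changes, it would undergo only the recent ones:
  rule 3 (unconditioned shift): zemesefu → zemesehu
  rule 4 (apocope): zemesehu → zemeseh
  rule 5 (h-loss): zemeseh → zemese
  ⇒ as a loan: zemese
Sevatu 'yimeri' matches the inherited outcome exactly, so it is an inherited cognate, not a loan.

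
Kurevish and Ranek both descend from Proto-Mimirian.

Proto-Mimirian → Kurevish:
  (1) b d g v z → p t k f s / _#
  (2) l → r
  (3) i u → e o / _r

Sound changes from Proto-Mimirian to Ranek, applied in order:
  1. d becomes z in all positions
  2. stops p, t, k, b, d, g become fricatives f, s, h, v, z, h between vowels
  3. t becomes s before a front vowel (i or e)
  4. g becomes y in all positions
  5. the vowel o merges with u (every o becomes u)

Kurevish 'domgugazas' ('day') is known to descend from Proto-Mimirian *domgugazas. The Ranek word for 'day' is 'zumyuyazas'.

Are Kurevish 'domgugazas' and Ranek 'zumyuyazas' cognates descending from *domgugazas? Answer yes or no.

no

Derive the expected Ranek reflex of *domgugazas:
Ranek: *domgugazas
  domgugazas → zomgugazas   [unconditioned shift]
  zomgugazas → zomguhazas   [intervocalic lenition]
  zomguhazas (rule 3 does not apply)
  zomguhazas → zomyuhazas   [unconditioned shift]
  zomyuhazas → zumyuhazas   [vowel merger]
  giving Ranek zumyuhazas.
The regular Ranek reflex would be 'zumyuhazas', but the attested form is 'zumyuyazas'. The correspondence is irregular, so they are not cognates (the Ranek form has a different source).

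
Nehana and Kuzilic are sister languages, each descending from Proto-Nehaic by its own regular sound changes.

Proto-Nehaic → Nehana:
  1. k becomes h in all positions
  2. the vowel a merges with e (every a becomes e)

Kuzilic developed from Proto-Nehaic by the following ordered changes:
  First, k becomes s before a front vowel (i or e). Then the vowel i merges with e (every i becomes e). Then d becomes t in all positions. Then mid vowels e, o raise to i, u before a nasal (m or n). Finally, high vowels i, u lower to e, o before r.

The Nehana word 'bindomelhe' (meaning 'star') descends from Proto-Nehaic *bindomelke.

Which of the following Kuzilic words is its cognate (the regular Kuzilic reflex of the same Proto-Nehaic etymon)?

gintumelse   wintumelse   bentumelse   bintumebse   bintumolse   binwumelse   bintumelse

Kuzilic: start from *bindomelke.
  rule 1 (palatalisation): bindomelke → bindomelse
  rule 2 (vowel merger): bindomelse → bendomelse
  rule 3 (unconditioned shift): bendomelse → bentomelse
  rule 4 (pre-nasal raising): bentomelse → bintumelse
  rule 5: no change — bintumelse
  ⇒ Kuzilic bintumelse
Only 'bintumelse' matches the regular Kuzilic development of *bindomelke.

bintumelse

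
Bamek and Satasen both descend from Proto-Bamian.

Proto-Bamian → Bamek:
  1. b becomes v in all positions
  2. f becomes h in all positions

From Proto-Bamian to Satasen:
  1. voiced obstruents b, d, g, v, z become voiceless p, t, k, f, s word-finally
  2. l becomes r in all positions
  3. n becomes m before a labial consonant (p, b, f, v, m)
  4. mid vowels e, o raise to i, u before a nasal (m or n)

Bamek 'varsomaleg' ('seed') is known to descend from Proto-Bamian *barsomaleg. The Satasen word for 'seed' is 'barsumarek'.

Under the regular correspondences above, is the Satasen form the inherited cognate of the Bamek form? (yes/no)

Derive the expected Satasen reflex of *barsomaleg:
Satasen: start from *barsomaleg.
  rule 1 (final devoicing): barsomaleg → barsomalek
  rule 2 (unconditioned shift): barsomalek → barsomarek
  rule 3: no change — barsomarek
  rule 4 (pre-nasal raising): barsomarek → barsumarek
  ⇒ Satasen barsumarek
Satasen 'barsumarek' matches the regular reflex exactly, so the pair is cognate.

yes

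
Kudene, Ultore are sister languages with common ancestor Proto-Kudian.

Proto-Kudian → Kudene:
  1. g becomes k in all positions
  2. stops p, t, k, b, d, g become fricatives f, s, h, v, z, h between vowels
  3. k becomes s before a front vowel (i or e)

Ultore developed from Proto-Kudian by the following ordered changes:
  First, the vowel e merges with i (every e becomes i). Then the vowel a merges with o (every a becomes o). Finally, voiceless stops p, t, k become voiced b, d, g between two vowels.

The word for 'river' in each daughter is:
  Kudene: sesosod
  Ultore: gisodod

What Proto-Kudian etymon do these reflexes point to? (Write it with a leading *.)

Position 5: Kudene has s, Ultore has d. Taking the neighbouring segments as reconstructed: Kudene s could go back to *t or *s; Ultore d could go back to *t or *d — the one source consistent with every daughter is *t.
Position 1: Kudene has s, Ultore has g. Taking the neighbouring segments as reconstructed: Kudene s could go back to *k or *g or *s; Ultore g can only go back to *g — the one source consistent with every daughter is *g.
Position 2: Kudene has e, Ultore has i. Kudene preserves e here (none of its changes turn any other segment into e), so the proto-segment is *e.
Continuing position by position gives *gesotod; check it forward:
Kudene: *gesotod
  gesotod → kesotod   [unconditioned shift]
  kesotod → kesosod   [intervocalic lenition]
  kesosod → sesosod   [palatalisation]
  giving Kudene sesosod.
Ultore: start from *gesotod.
  rule 1 (vowel merger): gesotod → gisotod
  rule 2: no change — gisotod
  rule 3 (intervocalic voicing): gisotod → gisodod
  ⇒ Ultore gisodod
No other proto-form is consistent with every reflex, so the reconstruction is *gesotod.

*gesotod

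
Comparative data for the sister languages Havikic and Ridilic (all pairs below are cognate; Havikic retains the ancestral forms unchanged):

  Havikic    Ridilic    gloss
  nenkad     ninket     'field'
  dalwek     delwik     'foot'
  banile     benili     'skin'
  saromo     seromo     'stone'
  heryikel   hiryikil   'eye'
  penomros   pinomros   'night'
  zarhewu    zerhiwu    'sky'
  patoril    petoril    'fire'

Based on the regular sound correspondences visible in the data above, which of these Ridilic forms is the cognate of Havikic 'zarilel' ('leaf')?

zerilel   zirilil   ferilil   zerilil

zerilil

saromo ~ seromo, zarhewu ~ zerhiwu — Havikic a corresponds to Ridilic e after a consonant, before r.
dalwek ~ delwik, heryikel ~ hiryikil — Havikic e corresponds to Ridilic i after a consonant, before a consonant other than r, m, n, p, b, f, v.
Applying these to Havikic 'zarilel':
  zarilel → zerilel   (a→e after a consonant, before r)
  zerilel → zerilil   (e→i after a consonant, before a consonant other than r, m, n, p, b, f, v)
So the Ridilic cognate is 'zerilil'.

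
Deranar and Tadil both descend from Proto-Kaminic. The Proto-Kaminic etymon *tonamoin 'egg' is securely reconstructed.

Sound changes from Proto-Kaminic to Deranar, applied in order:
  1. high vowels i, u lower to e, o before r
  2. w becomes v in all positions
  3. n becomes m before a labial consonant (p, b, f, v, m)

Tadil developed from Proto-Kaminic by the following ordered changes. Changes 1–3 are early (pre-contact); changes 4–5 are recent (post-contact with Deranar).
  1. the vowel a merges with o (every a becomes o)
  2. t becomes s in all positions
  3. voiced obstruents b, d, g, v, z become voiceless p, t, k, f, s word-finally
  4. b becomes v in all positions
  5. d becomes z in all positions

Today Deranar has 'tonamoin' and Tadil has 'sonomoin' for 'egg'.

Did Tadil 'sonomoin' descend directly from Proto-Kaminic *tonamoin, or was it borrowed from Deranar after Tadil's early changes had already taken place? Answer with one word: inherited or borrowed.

If inherited, *tonamoin would pass through all of Tadil's changes:
Tadil: *tonamoin
  tonamoin → tonomoin   [vowel merger]
  tonomoin → sonomoin   [unconditioned shift]
  sonomoin (rule 3 does not apply)
  sonomoin (rule 4 does not apply)
  sonomoin (rule 5 does not apply)
  giving Tadil sonomoin.
If borrowed from Deranar 'tonamoin' after the early changes, it would undergo only the recent ones:
  rule 4 (unconditioned shift): no change (tonamoin)
  rule 5 (unconditioned shift): no change (tonamoin)
  ⇒ as a loan: tonamoin
Tadil 'sonomoin' matches the inherited outcome exactly, so it is an inherited cognate, not a loan.

inherited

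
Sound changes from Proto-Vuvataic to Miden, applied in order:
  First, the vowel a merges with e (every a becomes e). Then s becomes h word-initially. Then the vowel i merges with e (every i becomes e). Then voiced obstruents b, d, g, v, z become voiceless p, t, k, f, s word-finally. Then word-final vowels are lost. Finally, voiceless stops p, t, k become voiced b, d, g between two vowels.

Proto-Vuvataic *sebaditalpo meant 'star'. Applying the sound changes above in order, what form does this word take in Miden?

hebededelp

Miden: *sebaditalpo
  sebaditalpo → sebeditelpo   [vowel merger]
  sebeditelpo → hebeditelpo   [debuccalisation]
  hebeditelpo → hebedetelpo   [vowel merger]
  hebedetelpo (rule 4 does not apply)
  hebedetelpo → hebedetelp   [apocope]
  hebedetelp → hebededelp   [intervocalic voicing]
  giving Miden hebededelp.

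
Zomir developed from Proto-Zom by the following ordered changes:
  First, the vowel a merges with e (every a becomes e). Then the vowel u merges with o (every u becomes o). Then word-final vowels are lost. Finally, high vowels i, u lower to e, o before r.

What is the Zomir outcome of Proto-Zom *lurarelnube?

lorerelnob

Zomir: start from *lurarelnube.
  rule 1 (vowel merger): lurarelnube → lurerelnube
  rule 2 (vowel merger): lurerelnube → lorerelnobe
  rule 3 (apocope): lorerelnobe → lorerelnob
  rule 4: no change — lorerelnob
  ⇒ Zomir lorerelnob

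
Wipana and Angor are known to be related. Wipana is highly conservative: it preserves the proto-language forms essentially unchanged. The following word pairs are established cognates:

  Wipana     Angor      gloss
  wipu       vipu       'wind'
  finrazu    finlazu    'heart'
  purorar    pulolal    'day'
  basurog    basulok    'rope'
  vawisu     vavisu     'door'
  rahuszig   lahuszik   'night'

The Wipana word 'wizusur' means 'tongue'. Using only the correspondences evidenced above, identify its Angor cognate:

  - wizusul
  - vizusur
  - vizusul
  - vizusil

vizusul

wipu ~ vipu — Wipana w corresponds to Angor v word-initially before a front vowel.
purorar ~ pulolal — Wipana r corresponds to Angor l word-finally.
Applying these to Wipana 'wizusur':
  wizusur → vizusur   (w→v word-initially before a front vowel)
  vizusur → vizusul   (r→l word-finally)
So the Angor cognate is 'vizusul'.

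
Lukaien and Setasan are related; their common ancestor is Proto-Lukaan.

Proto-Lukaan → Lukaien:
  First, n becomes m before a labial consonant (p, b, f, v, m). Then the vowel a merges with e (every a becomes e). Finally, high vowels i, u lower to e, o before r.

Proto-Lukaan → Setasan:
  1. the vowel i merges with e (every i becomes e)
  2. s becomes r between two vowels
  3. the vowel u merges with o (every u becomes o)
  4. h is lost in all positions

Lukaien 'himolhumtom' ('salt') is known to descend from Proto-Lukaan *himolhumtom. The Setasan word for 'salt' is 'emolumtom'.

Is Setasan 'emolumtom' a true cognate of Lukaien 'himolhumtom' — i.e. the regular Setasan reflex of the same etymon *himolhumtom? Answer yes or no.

Derive the expected Setasan reflex of *himolhumtom:
Setasan: *himolhumtom
  himolhumtom → hemolhumtom   [vowel merger]
  hemolhumtom (rule 2 does not apply)
  hemolhumtom → hemolhomtom   [vowel merger]
  hemolhomtom → emolomtom   [h-loss]
  giving Setasan emolomtom.
The regular Setasan reflex would be 'emolomtom', but the attested form is 'emolumtom'. The correspondence is irregular, so they are not cognates (the Setasan form has a different source).

no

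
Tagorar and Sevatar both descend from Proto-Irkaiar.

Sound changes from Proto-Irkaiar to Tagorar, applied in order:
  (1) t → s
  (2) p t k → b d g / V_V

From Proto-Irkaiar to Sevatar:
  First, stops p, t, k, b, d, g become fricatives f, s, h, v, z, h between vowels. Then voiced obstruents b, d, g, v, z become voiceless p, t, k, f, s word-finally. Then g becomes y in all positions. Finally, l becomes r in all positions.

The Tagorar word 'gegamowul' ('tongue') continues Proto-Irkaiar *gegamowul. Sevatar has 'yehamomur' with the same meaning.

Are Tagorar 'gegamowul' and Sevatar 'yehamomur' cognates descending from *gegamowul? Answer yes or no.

Derive the expected Sevatar reflex of *gegamowul:
Sevatar: *gegamowul > gehamowul > yehamowul > yehamowur  (by intervocalic lenition, unconditioned shift, unconditioned shift)
The regular Sevatar reflex would be 'yehamowur', but the attested form is 'yehamomur'. The correspondence is irregular, so they are not cognates (the Sevatar form has a different source).

no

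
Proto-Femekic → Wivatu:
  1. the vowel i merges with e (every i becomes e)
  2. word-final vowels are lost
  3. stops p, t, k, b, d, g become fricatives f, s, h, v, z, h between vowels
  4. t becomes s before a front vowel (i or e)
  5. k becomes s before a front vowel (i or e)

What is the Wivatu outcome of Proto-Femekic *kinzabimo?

senzavem

Wivatu: *kinzabimo > kenzabemo > kenzabem > kenzavem > senzavem  (by vowel merger, apocope, intervocalic lenition, palatalisation)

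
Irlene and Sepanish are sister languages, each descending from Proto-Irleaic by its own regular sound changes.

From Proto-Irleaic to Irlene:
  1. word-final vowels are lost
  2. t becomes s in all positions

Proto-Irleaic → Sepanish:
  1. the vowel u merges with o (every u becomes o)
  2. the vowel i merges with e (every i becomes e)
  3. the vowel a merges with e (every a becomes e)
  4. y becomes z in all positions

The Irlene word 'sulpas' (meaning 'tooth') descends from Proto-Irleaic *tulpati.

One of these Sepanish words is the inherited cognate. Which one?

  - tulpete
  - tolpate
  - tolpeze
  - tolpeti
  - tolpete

tolpete

Sepanish: *tulpati > tolpati > tolpate > tolpete  (by vowel merger, vowel merger, vowel merger)
The other candidates each miss or misapply at least one Sepanish change.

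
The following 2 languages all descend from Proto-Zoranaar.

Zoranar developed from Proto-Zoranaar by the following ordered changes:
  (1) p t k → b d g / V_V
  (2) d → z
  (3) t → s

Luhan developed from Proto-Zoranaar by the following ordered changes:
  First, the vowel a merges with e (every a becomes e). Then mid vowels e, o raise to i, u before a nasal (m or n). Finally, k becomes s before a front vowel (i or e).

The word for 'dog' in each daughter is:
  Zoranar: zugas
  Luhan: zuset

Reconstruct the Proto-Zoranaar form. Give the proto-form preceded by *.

Position 4: Zoranar has a, Luhan has e. Zoranar preserves a here (none of its changes turn any other segment into a), so the proto-segment is *a.
Position 3: Zoranar has g, Luhan has s. Taking the neighbouring segments as reconstructed: Zoranar g could go back to *k or *g; Luhan s could go back to *k or *s — the one source consistent with every daughter is *k.
Verify the candidate proto-form against each daughter:
Zoranar: *zukat
  zukat → zugat   [intervocalic voicing]
  zugat (rule 2 does not apply)
  zugat → zugas   [unconditioned shift]
  giving Zoranar zugas.
Luhan: *zukat > zuket > zuset  (by vowel merger, palatalisation)
Only *zukat yields all of Zoranar zugas, Luhan zuset.

*zukat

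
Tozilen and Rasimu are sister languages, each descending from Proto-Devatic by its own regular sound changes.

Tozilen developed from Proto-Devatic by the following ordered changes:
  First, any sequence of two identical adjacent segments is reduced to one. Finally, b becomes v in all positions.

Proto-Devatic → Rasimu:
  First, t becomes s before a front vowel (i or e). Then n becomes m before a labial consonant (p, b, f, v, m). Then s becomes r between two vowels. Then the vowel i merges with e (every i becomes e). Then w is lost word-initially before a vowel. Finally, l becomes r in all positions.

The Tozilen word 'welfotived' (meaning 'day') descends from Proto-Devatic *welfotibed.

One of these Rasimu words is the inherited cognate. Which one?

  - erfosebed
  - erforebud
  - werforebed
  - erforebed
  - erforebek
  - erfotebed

erforebed

Rasimu: *welfotibed > welfosibed > welforibed > welforebed > elforebed > erforebed  (by palatalisation, rhotacism, vowel merger, glide loss, unconditioned shift)
Only 'erforebed' matches the regular Rasimu development of *welfotibed.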